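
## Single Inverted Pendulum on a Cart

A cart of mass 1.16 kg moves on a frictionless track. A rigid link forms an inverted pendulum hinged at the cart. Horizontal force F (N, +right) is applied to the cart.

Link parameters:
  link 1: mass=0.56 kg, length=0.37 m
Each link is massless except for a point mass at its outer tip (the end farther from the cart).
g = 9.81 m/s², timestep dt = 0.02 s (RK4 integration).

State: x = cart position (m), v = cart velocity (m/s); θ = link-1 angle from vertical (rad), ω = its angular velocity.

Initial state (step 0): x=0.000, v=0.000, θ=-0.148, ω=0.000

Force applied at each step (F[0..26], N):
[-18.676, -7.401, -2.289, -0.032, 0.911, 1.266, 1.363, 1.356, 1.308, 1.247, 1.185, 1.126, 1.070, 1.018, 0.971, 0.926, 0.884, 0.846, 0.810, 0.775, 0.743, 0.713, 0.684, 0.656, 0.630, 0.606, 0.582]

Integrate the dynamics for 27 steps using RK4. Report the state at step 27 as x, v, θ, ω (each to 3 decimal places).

Answer: x=-0.127, v=-0.076, θ=0.028, ω=-0.015

Derivation:
apply F[0]=-18.676 → step 1: x=-0.003, v=-0.305, θ=-0.141, ω=0.740
apply F[1]=-7.401 → step 2: x=-0.010, v=-0.420, θ=-0.123, ω=0.977
apply F[2]=-2.289 → step 3: x=-0.019, v=-0.449, θ=-0.104, ω=0.994
apply F[3]=-0.032 → step 4: x=-0.028, v=-0.441, θ=-0.085, ω=0.923
apply F[4]=+0.911 → step 5: x=-0.036, v=-0.418, θ=-0.067, ω=0.822
apply F[5]=+1.266 → step 6: x=-0.045, v=-0.391, θ=-0.052, ω=0.717
apply F[6]=+1.363 → step 7: x=-0.052, v=-0.364, θ=-0.038, ω=0.619
apply F[7]=+1.356 → step 8: x=-0.059, v=-0.337, θ=-0.027, ω=0.530
apply F[8]=+1.308 → step 9: x=-0.066, v=-0.313, θ=-0.017, ω=0.452
apply F[9]=+1.247 → step 10: x=-0.072, v=-0.290, θ=-0.009, ω=0.384
apply F[10]=+1.185 → step 11: x=-0.077, v=-0.269, θ=-0.002, ω=0.324
apply F[11]=+1.126 → step 12: x=-0.082, v=-0.250, θ=0.004, ω=0.273
apply F[12]=+1.070 → step 13: x=-0.087, v=-0.232, θ=0.009, ω=0.228
apply F[13]=+1.018 → step 14: x=-0.092, v=-0.215, θ=0.013, ω=0.190
apply F[14]=+0.971 → step 15: x=-0.096, v=-0.200, θ=0.017, ω=0.156
apply F[15]=+0.926 → step 16: x=-0.100, v=-0.186, θ=0.020, ω=0.128
apply F[16]=+0.884 → step 17: x=-0.103, v=-0.172, θ=0.022, ω=0.103
apply F[17]=+0.846 → step 18: x=-0.107, v=-0.160, θ=0.024, ω=0.082
apply F[18]=+0.810 → step 19: x=-0.110, v=-0.148, θ=0.025, ω=0.063
apply F[19]=+0.775 → step 20: x=-0.113, v=-0.138, θ=0.026, ω=0.047
apply F[20]=+0.743 → step 21: x=-0.115, v=-0.127, θ=0.027, ω=0.034
apply F[21]=+0.713 → step 22: x=-0.118, v=-0.118, θ=0.028, ω=0.022
apply F[22]=+0.684 → step 23: x=-0.120, v=-0.108, θ=0.028, ω=0.012
apply F[23]=+0.656 → step 24: x=-0.122, v=-0.100, θ=0.028, ω=0.004
apply F[24]=+0.630 → step 25: x=-0.124, v=-0.092, θ=0.028, ω=-0.003
apply F[25]=+0.606 → step 26: x=-0.126, v=-0.084, θ=0.028, ω=-0.009
apply F[26]=+0.582 → step 27: x=-0.127, v=-0.076, θ=0.028, ω=-0.015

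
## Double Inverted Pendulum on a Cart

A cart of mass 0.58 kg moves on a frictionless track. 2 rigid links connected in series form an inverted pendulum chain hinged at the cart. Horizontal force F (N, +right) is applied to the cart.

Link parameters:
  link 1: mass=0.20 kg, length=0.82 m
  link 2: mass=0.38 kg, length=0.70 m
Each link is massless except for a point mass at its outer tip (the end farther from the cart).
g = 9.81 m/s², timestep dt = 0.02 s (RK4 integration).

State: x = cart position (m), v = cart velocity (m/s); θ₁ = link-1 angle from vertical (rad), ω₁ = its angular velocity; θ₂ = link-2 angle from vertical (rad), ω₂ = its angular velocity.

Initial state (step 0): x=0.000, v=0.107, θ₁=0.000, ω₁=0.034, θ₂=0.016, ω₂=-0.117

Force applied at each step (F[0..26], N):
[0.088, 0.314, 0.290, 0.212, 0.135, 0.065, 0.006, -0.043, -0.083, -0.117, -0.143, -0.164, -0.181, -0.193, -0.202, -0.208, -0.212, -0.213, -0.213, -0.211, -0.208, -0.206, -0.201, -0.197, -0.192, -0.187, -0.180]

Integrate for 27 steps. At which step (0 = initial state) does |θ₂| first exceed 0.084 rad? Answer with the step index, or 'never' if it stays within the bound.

apply F[0]=+0.088 → step 1: x=0.002, v=0.110, θ₁=0.001, ω₁=0.024, θ₂=0.014, ω₂=-0.105
apply F[1]=+0.314 → step 2: x=0.004, v=0.121, θ₁=0.001, ω₁=0.006, θ₂=0.012, ω₂=-0.095
apply F[2]=+0.290 → step 3: x=0.007, v=0.130, θ₁=0.001, ω₁=-0.011, θ₂=0.010, ω₂=-0.087
apply F[3]=+0.212 → step 4: x=0.010, v=0.138, θ₁=0.000, ω₁=-0.023, θ₂=0.008, ω₂=-0.080
apply F[4]=+0.135 → step 5: x=0.012, v=0.142, θ₁=-0.000, ω₁=-0.032, θ₂=0.007, ω₂=-0.075
apply F[5]=+0.065 → step 6: x=0.015, v=0.145, θ₁=-0.001, ω₁=-0.038, θ₂=0.005, ω₂=-0.069
apply F[6]=+0.006 → step 7: x=0.018, v=0.145, θ₁=-0.002, ω₁=-0.041, θ₂=0.004, ω₂=-0.065
apply F[7]=-0.043 → step 8: x=0.021, v=0.144, θ₁=-0.002, ω₁=-0.043, θ₂=0.003, ω₂=-0.060
apply F[8]=-0.083 → step 9: x=0.024, v=0.142, θ₁=-0.003, ω₁=-0.043, θ₂=0.002, ω₂=-0.056
apply F[9]=-0.117 → step 10: x=0.027, v=0.138, θ₁=-0.004, ω₁=-0.042, θ₂=0.000, ω₂=-0.052
apply F[10]=-0.143 → step 11: x=0.030, v=0.134, θ₁=-0.005, ω₁=-0.040, θ₂=-0.001, ω₂=-0.049
apply F[11]=-0.164 → step 12: x=0.032, v=0.130, θ₁=-0.006, ω₁=-0.038, θ₂=-0.001, ω₂=-0.045
apply F[12]=-0.181 → step 13: x=0.035, v=0.125, θ₁=-0.006, ω₁=-0.035, θ₂=-0.002, ω₂=-0.042
apply F[13]=-0.193 → step 14: x=0.037, v=0.119, θ₁=-0.007, ω₁=-0.032, θ₂=-0.003, ω₂=-0.039
apply F[14]=-0.202 → step 15: x=0.039, v=0.114, θ₁=-0.008, ω₁=-0.029, θ₂=-0.004, ω₂=-0.035
apply F[15]=-0.208 → step 16: x=0.042, v=0.108, θ₁=-0.008, ω₁=-0.026, θ₂=-0.005, ω₂=-0.032
apply F[16]=-0.212 → step 17: x=0.044, v=0.103, θ₁=-0.009, ω₁=-0.023, θ₂=-0.005, ω₂=-0.029
apply F[17]=-0.213 → step 18: x=0.046, v=0.097, θ₁=-0.009, ω₁=-0.019, θ₂=-0.006, ω₂=-0.027
apply F[18]=-0.213 → step 19: x=0.048, v=0.091, θ₁=-0.010, ω₁=-0.016, θ₂=-0.006, ω₂=-0.024
apply F[19]=-0.211 → step 20: x=0.049, v=0.086, θ₁=-0.010, ω₁=-0.014, θ₂=-0.007, ω₂=-0.021
apply F[20]=-0.208 → step 21: x=0.051, v=0.081, θ₁=-0.010, ω₁=-0.011, θ₂=-0.007, ω₂=-0.019
apply F[21]=-0.206 → step 22: x=0.053, v=0.076, θ₁=-0.010, ω₁=-0.009, θ₂=-0.007, ω₂=-0.016
apply F[22]=-0.201 → step 23: x=0.054, v=0.071, θ₁=-0.010, ω₁=-0.006, θ₂=-0.008, ω₂=-0.014
apply F[23]=-0.197 → step 24: x=0.056, v=0.066, θ₁=-0.011, ω₁=-0.004, θ₂=-0.008, ω₂=-0.012
apply F[24]=-0.192 → step 25: x=0.057, v=0.062, θ₁=-0.011, ω₁=-0.002, θ₂=-0.008, ω₂=-0.010
apply F[25]=-0.187 → step 26: x=0.058, v=0.057, θ₁=-0.011, ω₁=-0.001, θ₂=-0.008, ω₂=-0.008
apply F[26]=-0.180 → step 27: x=0.059, v=0.053, θ₁=-0.011, ω₁=0.001, θ₂=-0.009, ω₂=-0.007
max |θ₂| = 0.016 ≤ 0.084 over all 28 states.

Answer: never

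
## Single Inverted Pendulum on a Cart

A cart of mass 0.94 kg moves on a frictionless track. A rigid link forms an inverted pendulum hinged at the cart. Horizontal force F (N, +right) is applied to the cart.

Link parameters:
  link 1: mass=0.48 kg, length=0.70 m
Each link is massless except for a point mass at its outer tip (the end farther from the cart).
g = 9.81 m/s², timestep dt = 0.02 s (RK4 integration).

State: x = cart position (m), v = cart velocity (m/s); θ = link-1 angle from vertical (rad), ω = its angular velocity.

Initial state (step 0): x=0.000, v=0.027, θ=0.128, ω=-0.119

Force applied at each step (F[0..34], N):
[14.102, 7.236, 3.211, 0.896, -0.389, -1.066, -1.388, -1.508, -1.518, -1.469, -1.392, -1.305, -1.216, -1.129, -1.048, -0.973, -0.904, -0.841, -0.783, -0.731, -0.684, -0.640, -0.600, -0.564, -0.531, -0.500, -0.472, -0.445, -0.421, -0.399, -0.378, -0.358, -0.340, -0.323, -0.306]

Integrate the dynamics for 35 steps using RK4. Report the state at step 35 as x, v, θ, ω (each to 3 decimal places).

apply F[0]=+14.102 → step 1: x=0.003, v=0.312, θ=0.122, ω=-0.488
apply F[1]=+7.236 → step 2: x=0.011, v=0.454, θ=0.110, ω=-0.657
apply F[2]=+3.211 → step 3: x=0.021, v=0.512, θ=0.097, ω=-0.710
apply F[3]=+0.896 → step 4: x=0.031, v=0.523, θ=0.083, ω=-0.700
apply F[4]=-0.389 → step 5: x=0.041, v=0.507, θ=0.069, ω=-0.657
apply F[5]=-1.066 → step 6: x=0.051, v=0.478, θ=0.057, ω=-0.598
apply F[6]=-1.388 → step 7: x=0.060, v=0.444, θ=0.045, ω=-0.535
apply F[7]=-1.508 → step 8: x=0.069, v=0.408, θ=0.035, ω=-0.472
apply F[8]=-1.518 → step 9: x=0.077, v=0.372, θ=0.026, ω=-0.413
apply F[9]=-1.469 → step 10: x=0.084, v=0.339, θ=0.019, ω=-0.359
apply F[10]=-1.392 → step 11: x=0.090, v=0.308, θ=0.012, ω=-0.310
apply F[11]=-1.305 → step 12: x=0.096, v=0.279, θ=0.006, ω=-0.267
apply F[12]=-1.216 → step 13: x=0.102, v=0.253, θ=0.001, ω=-0.228
apply F[13]=-1.129 → step 14: x=0.106, v=0.229, θ=-0.003, ω=-0.194
apply F[14]=-1.048 → step 15: x=0.111, v=0.207, θ=-0.006, ω=-0.164
apply F[15]=-0.973 → step 16: x=0.115, v=0.187, θ=-0.009, ω=-0.138
apply F[16]=-0.904 → step 17: x=0.118, v=0.169, θ=-0.012, ω=-0.115
apply F[17]=-0.841 → step 18: x=0.121, v=0.153, θ=-0.014, ω=-0.095
apply F[18]=-0.783 → step 19: x=0.124, v=0.137, θ=-0.016, ω=-0.078
apply F[19]=-0.731 → step 20: x=0.127, v=0.123, θ=-0.017, ω=-0.062
apply F[20]=-0.684 → step 21: x=0.129, v=0.111, θ=-0.018, ω=-0.049
apply F[21]=-0.640 → step 22: x=0.131, v=0.099, θ=-0.019, ω=-0.038
apply F[22]=-0.600 → step 23: x=0.133, v=0.088, θ=-0.020, ω=-0.028
apply F[23]=-0.564 → step 24: x=0.135, v=0.078, θ=-0.020, ω=-0.019
apply F[24]=-0.531 → step 25: x=0.136, v=0.069, θ=-0.021, ω=-0.012
apply F[25]=-0.500 → step 26: x=0.138, v=0.060, θ=-0.021, ω=-0.005
apply F[26]=-0.472 → step 27: x=0.139, v=0.052, θ=-0.021, ω=0.000
apply F[27]=-0.445 → step 28: x=0.140, v=0.045, θ=-0.021, ω=0.005
apply F[28]=-0.421 → step 29: x=0.141, v=0.038, θ=-0.021, ω=0.009
apply F[29]=-0.399 → step 30: x=0.141, v=0.032, θ=-0.020, ω=0.012
apply F[30]=-0.378 → step 31: x=0.142, v=0.026, θ=-0.020, ω=0.015
apply F[31]=-0.358 → step 32: x=0.142, v=0.020, θ=-0.020, ω=0.018
apply F[32]=-0.340 → step 33: x=0.143, v=0.015, θ=-0.020, ω=0.020
apply F[33]=-0.323 → step 34: x=0.143, v=0.010, θ=-0.019, ω=0.021
apply F[34]=-0.306 → step 35: x=0.143, v=0.005, θ=-0.019, ω=0.023

Answer: x=0.143, v=0.005, θ=-0.019, ω=0.023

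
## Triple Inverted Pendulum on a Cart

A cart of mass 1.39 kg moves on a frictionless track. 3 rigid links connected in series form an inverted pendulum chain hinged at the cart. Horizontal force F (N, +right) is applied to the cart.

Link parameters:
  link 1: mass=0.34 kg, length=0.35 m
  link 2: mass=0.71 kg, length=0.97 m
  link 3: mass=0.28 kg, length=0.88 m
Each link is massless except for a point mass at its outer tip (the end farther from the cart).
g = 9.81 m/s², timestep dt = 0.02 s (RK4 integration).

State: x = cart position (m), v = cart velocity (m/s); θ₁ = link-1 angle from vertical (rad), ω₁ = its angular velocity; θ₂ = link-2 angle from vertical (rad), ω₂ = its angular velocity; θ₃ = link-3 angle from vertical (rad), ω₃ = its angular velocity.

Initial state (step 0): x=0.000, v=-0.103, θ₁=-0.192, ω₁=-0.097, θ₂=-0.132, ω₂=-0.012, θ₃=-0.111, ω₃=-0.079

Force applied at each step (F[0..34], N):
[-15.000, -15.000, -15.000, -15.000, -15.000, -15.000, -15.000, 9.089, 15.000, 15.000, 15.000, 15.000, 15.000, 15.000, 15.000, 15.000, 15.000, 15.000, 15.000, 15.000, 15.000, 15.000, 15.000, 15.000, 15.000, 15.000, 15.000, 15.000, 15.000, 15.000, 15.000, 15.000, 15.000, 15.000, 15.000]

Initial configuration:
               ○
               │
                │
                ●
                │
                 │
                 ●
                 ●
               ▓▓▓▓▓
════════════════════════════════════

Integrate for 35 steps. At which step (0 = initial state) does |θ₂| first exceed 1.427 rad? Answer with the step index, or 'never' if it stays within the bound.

Answer: never

Derivation:
apply F[0]=-15.000 → step 1: x=-0.004, v=-0.278, θ₁=-0.191, ω₁=0.175, θ₂=-0.132, ω₂=0.040, θ₃=-0.113, ω₃=-0.072
apply F[1]=-15.000 → step 2: x=-0.011, v=-0.454, θ₁=-0.185, ω₁=0.458, θ₂=-0.130, ω₂=0.090, θ₃=-0.114, ω₃=-0.066
apply F[2]=-15.000 → step 3: x=-0.022, v=-0.632, θ₁=-0.173, ω₁=0.767, θ₂=-0.128, ω₂=0.133, θ₃=-0.115, ω₃=-0.060
apply F[3]=-15.000 → step 4: x=-0.036, v=-0.814, θ₁=-0.154, ω₁=1.122, θ₂=-0.125, ω₂=0.165, θ₃=-0.116, ω₃=-0.057
apply F[4]=-15.000 → step 5: x=-0.055, v=-1.002, θ₁=-0.127, ω₁=1.544, θ₂=-0.122, ω₂=0.179, θ₃=-0.117, ω₃=-0.054
apply F[5]=-15.000 → step 6: x=-0.077, v=-1.197, θ₁=-0.092, ω₁=2.052, θ₂=-0.118, ω₂=0.172, θ₃=-0.118, ω₃=-0.054
apply F[6]=-15.000 → step 7: x=-0.103, v=-1.402, θ₁=-0.045, ω₁=2.661, θ₂=-0.115, ω₂=0.140, θ₃=-0.120, ω₃=-0.055
apply F[7]=+9.089 → step 8: x=-0.129, v=-1.269, θ₁=0.006, ω₁=2.384, θ₂=-0.113, ω₂=0.085, θ₃=-0.121, ω₃=-0.056
apply F[8]=+15.000 → step 9: x=-0.152, v=-1.057, θ₁=0.049, ω₁=1.979, θ₂=-0.112, ω₂=-0.004, θ₃=-0.122, ω₃=-0.058
apply F[9]=+15.000 → step 10: x=-0.172, v=-0.852, θ₁=0.085, ω₁=1.683, θ₂=-0.113, ω₂=-0.127, θ₃=-0.123, ω₃=-0.061
apply F[10]=+15.000 → step 11: x=-0.187, v=-0.653, θ₁=0.117, ω₁=1.477, θ₂=-0.117, ω₂=-0.277, θ₃=-0.124, ω₃=-0.063
apply F[11]=+15.000 → step 12: x=-0.198, v=-0.459, θ₁=0.145, ω₁=1.346, θ₂=-0.124, ω₂=-0.450, θ₃=-0.126, ω₃=-0.065
apply F[12]=+15.000 → step 13: x=-0.205, v=-0.269, θ₁=0.171, ω₁=1.274, θ₂=-0.135, ω₂=-0.643, θ₃=-0.127, ω₃=-0.064
apply F[13]=+15.000 → step 14: x=-0.208, v=-0.081, θ₁=0.196, ω₁=1.247, θ₂=-0.150, ω₂=-0.851, θ₃=-0.128, ω₃=-0.060
apply F[14]=+15.000 → step 15: x=-0.208, v=0.105, θ₁=0.221, ω₁=1.249, θ₂=-0.169, ω₂=-1.071, θ₃=-0.129, ω₃=-0.054
apply F[15]=+15.000 → step 16: x=-0.204, v=0.290, θ₁=0.246, ω₁=1.265, θ₂=-0.193, ω₂=-1.298, θ₃=-0.130, ω₃=-0.044
apply F[16]=+15.000 → step 17: x=-0.197, v=0.475, θ₁=0.272, ω₁=1.280, θ₂=-0.221, ω₂=-1.529, θ₃=-0.131, ω₃=-0.032
apply F[17]=+15.000 → step 18: x=-0.185, v=0.661, θ₁=0.297, ω₁=1.279, θ₂=-0.254, ω₂=-1.759, θ₃=-0.131, ω₃=-0.018
apply F[18]=+15.000 → step 19: x=-0.170, v=0.847, θ₁=0.323, ω₁=1.248, θ₂=-0.292, ω₂=-1.987, θ₃=-0.132, ω₃=-0.003
apply F[19]=+15.000 → step 20: x=-0.151, v=1.035, θ₁=0.347, ω₁=1.176, θ₂=-0.334, ω₂=-2.210, θ₃=-0.132, ω₃=0.011
apply F[20]=+15.000 → step 21: x=-0.129, v=1.223, θ₁=0.370, ω₁=1.055, θ₂=-0.380, ω₂=-2.426, θ₃=-0.131, ω₃=0.023
apply F[21]=+15.000 → step 22: x=-0.102, v=1.413, θ₁=0.389, ω₁=0.876, θ₂=-0.431, ω₂=-2.638, θ₃=-0.131, ω₃=0.032
apply F[22]=+15.000 → step 23: x=-0.072, v=1.604, θ₁=0.404, ω₁=0.633, θ₂=-0.485, ω₂=-2.844, θ₃=-0.130, ω₃=0.035
apply F[23]=+15.000 → step 24: x=-0.038, v=1.796, θ₁=0.414, ω₁=0.320, θ₂=-0.544, ω₂=-3.045, θ₃=-0.129, ω₃=0.032
apply F[24]=+15.000 → step 25: x=-0.000, v=1.989, θ₁=0.416, ω₁=-0.072, θ₂=-0.607, ω₂=-3.242, θ₃=-0.129, ω₃=0.021
apply F[25]=+15.000 → step 26: x=0.041, v=2.183, θ₁=0.410, ω₁=-0.551, θ₂=-0.674, ω₂=-3.433, θ₃=-0.129, ω₃=-0.000
apply F[26]=+15.000 → step 27: x=0.087, v=2.379, θ₁=0.394, ω₁=-1.125, θ₂=-0.744, ω₂=-3.615, θ₃=-0.129, ω₃=-0.033
apply F[27]=+15.000 → step 28: x=0.136, v=2.578, θ₁=0.365, ω₁=-1.805, θ₂=-0.818, ω₂=-3.782, θ₃=-0.130, ω₃=-0.078
apply F[28]=+15.000 → step 29: x=0.190, v=2.781, θ₁=0.321, ω₁=-2.599, θ₂=-0.896, ω₂=-3.924, θ₃=-0.132, ω₃=-0.138
apply F[29]=+15.000 → step 30: x=0.248, v=2.988, θ₁=0.260, ω₁=-3.514, θ₂=-0.975, ω₂=-4.025, θ₃=-0.136, ω₃=-0.212
apply F[30]=+15.000 → step 31: x=0.310, v=3.201, θ₁=0.179, ω₁=-4.554, θ₂=-1.056, ω₂=-4.064, θ₃=-0.141, ω₃=-0.300
apply F[31]=+15.000 → step 32: x=0.376, v=3.418, θ₁=0.077, ω₁=-5.718, θ₂=-1.137, ω₂=-4.009, θ₃=-0.148, ω₃=-0.403
apply F[32]=+15.000 → step 33: x=0.446, v=3.634, θ₁=-0.050, ω₁=-7.000, θ₂=-1.216, ω₂=-3.823, θ₃=-0.157, ω₃=-0.521
apply F[33]=+15.000 → step 34: x=0.521, v=3.838, θ₁=-0.204, ω₁=-8.395, θ₂=-1.289, ω₂=-3.461, θ₃=-0.169, ω₃=-0.661
apply F[34]=+15.000 → step 35: x=0.600, v=4.008, θ₁=-0.387, ω₁=-9.909, θ₂=-1.353, ω₂=-2.880, θ₃=-0.184, ω₃=-0.841
max |θ₂| = 1.353 ≤ 1.427 over all 36 states.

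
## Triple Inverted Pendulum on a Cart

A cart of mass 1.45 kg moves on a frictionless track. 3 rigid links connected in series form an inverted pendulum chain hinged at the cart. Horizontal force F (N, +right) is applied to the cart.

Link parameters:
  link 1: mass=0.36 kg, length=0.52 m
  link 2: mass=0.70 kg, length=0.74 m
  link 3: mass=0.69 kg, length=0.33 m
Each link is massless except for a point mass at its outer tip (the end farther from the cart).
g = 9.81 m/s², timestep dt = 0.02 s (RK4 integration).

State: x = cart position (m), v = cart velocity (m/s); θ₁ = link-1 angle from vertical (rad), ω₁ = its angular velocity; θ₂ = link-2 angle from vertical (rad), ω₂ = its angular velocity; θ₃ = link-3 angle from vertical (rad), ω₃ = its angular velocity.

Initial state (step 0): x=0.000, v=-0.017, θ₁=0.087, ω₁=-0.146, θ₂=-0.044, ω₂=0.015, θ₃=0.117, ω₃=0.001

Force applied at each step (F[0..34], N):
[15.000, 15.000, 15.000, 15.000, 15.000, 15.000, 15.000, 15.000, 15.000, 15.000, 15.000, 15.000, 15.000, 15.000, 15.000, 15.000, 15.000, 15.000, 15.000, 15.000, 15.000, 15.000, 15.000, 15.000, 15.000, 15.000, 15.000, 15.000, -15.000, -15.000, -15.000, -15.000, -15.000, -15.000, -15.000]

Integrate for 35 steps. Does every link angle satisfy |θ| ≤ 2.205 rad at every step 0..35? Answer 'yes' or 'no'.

Answer: yes

Derivation:
apply F[0]=+15.000 → step 1: x=0.002, v=0.170, θ₁=0.083, ω₁=-0.288, θ₂=-0.046, ω₂=-0.191, θ₃=0.119, ω₃=0.187
apply F[1]=+15.000 → step 2: x=0.007, v=0.359, θ₁=0.075, ω₁=-0.442, θ₂=-0.052, ω₂=-0.393, θ₃=0.125, ω₃=0.379
apply F[2]=+15.000 → step 3: x=0.016, v=0.550, θ₁=0.065, ω₁=-0.610, θ₂=-0.061, ω₂=-0.591, θ₃=0.134, ω₃=0.581
apply F[3]=+15.000 → step 4: x=0.029, v=0.744, θ₁=0.051, ω₁=-0.799, θ₂=-0.075, ω₂=-0.785, θ₃=0.148, ω₃=0.798
apply F[4]=+15.000 → step 5: x=0.046, v=0.942, θ₁=0.033, ω₁=-1.013, θ₂=-0.093, ω₂=-0.972, θ₃=0.166, ω₃=1.029
apply F[5]=+15.000 → step 6: x=0.067, v=1.145, θ₁=0.010, ω₁=-1.261, θ₂=-0.114, ω₂=-1.147, θ₃=0.189, ω₃=1.270
apply F[6]=+15.000 → step 7: x=0.092, v=1.353, θ₁=-0.018, ω₁=-1.547, θ₂=-0.139, ω₂=-1.303, θ₃=0.217, ω₃=1.513
apply F[7]=+15.000 → step 8: x=0.121, v=1.564, θ₁=-0.052, ω₁=-1.878, θ₂=-0.166, ω₂=-1.433, θ₃=0.250, ω₃=1.742
apply F[8]=+15.000 → step 9: x=0.154, v=1.778, θ₁=-0.093, ω₁=-2.255, θ₂=-0.196, ω₂=-1.528, θ₃=0.286, ω₃=1.937
apply F[9]=+15.000 → step 10: x=0.192, v=1.993, θ₁=-0.143, ω₁=-2.678, θ₂=-0.227, ω₂=-1.581, θ₃=0.327, ω₃=2.073
apply F[10]=+15.000 → step 11: x=0.234, v=2.205, θ₁=-0.201, ω₁=-3.135, θ₂=-0.259, ω₂=-1.592, θ₃=0.369, ω₃=2.122
apply F[11]=+15.000 → step 12: x=0.280, v=2.410, θ₁=-0.268, ω₁=-3.609, θ₂=-0.290, ω₂=-1.568, θ₃=0.411, ω₃=2.059
apply F[12]=+15.000 → step 13: x=0.330, v=2.601, θ₁=-0.345, ω₁=-4.072, θ₂=-0.321, ω₂=-1.526, θ₃=0.450, ω₃=1.866
apply F[13]=+15.000 → step 14: x=0.384, v=2.773, θ₁=-0.431, ω₁=-4.493, θ₂=-0.351, ω₂=-1.492, θ₃=0.484, ω₃=1.539
apply F[14]=+15.000 → step 15: x=0.441, v=2.924, θ₁=-0.524, ω₁=-4.842, θ₂=-0.381, ω₂=-1.497, θ₃=0.511, ω₃=1.093
apply F[15]=+15.000 → step 16: x=0.501, v=3.051, θ₁=-0.624, ω₁=-5.105, θ₂=-0.412, ω₂=-1.563, θ₃=0.528, ω₃=0.557
apply F[16]=+15.000 → step 17: x=0.563, v=3.158, θ₁=-0.728, ω₁=-5.282, θ₂=-0.444, ω₂=-1.702, θ₃=0.533, ω₃=-0.036
apply F[17]=+15.000 → step 18: x=0.627, v=3.247, θ₁=-0.835, ω₁=-5.381, θ₂=-0.480, ω₂=-1.911, θ₃=0.526, ω₃=-0.660
apply F[18]=+15.000 → step 19: x=0.693, v=3.322, θ₁=-0.943, ω₁=-5.413, θ₂=-0.521, ω₂=-2.183, θ₃=0.506, ω₃=-1.300
apply F[19]=+15.000 → step 20: x=0.760, v=3.386, θ₁=-1.051, ω₁=-5.387, θ₂=-0.568, ω₂=-2.506, θ₃=0.474, ω₃=-1.952
apply F[20]=+15.000 → step 21: x=0.828, v=3.440, θ₁=-1.158, ω₁=-5.307, θ₂=-0.622, ω₂=-2.867, θ₃=0.428, ω₃=-2.619
apply F[21]=+15.000 → step 22: x=0.897, v=3.486, θ₁=-1.263, ω₁=-5.171, θ₂=-0.683, ω₂=-3.253, θ₃=0.369, ω₃=-3.308
apply F[22]=+15.000 → step 23: x=0.967, v=3.525, θ₁=-1.364, ω₁=-4.977, θ₂=-0.752, ω₂=-3.652, θ₃=0.296, ω₃=-4.031
apply F[23]=+15.000 → step 24: x=1.038, v=3.558, θ₁=-1.461, ω₁=-4.717, θ₂=-0.829, ω₂=-4.053, θ₃=0.207, ω₃=-4.801
apply F[24]=+15.000 → step 25: x=1.110, v=3.584, θ₁=-1.552, ω₁=-4.384, θ₂=-0.914, ω₂=-4.441, θ₃=0.103, ω₃=-5.632
apply F[25]=+15.000 → step 26: x=1.181, v=3.602, θ₁=-1.636, ω₁=-3.973, θ₂=-1.006, ω₂=-4.805, θ₃=-0.018, ω₃=-6.539
apply F[26]=+15.000 → step 27: x=1.254, v=3.609, θ₁=-1.711, ω₁=-3.478, θ₂=-1.106, ω₂=-5.132, θ₃=-0.159, ω₃=-7.540
apply F[27]=+15.000 → step 28: x=1.326, v=3.601, θ₁=-1.775, ω₁=-2.898, θ₂=-1.211, ω₂=-5.410, θ₃=-0.321, ω₃=-8.653
apply F[28]=-15.000 → step 29: x=1.395, v=3.294, θ₁=-1.831, ω₁=-2.730, θ₂=-1.318, ω₂=-5.307, θ₃=-0.502, ω₃=-9.455
apply F[29]=-15.000 → step 30: x=1.457, v=2.966, θ₁=-1.884, ω₁=-2.564, θ₂=-1.423, ω₂=-5.191, θ₃=-0.699, ω₃=-10.308
apply F[30]=-15.000 → step 31: x=1.513, v=2.609, θ₁=-1.933, ω₁=-2.393, θ₂=-1.526, ω₂=-5.081, θ₃=-0.914, ω₃=-11.211
apply F[31]=-15.000 → step 32: x=1.561, v=2.211, θ₁=-1.979, ω₁=-2.211, θ₂=-1.627, ω₂=-5.007, θ₃=-1.148, ω₃=-12.140
apply F[32]=-15.000 → step 33: x=1.601, v=1.757, θ₁=-2.022, ω₁=-2.033, θ₂=-1.727, ω₂=-5.021, θ₃=-1.400, ω₃=-13.024
apply F[33]=-15.000 → step 34: x=1.631, v=1.234, θ₁=-2.061, ω₁=-1.910, θ₂=-1.829, ω₂=-5.186, θ₃=-1.668, ω₃=-13.708
apply F[34]=-15.000 → step 35: x=1.650, v=0.635, θ₁=-2.099, ω₁=-1.956, θ₂=-1.936, ω₂=-5.544, θ₃=-1.945, ω₃=-13.964
Max |angle| over trajectory = 2.099 rad; bound = 2.205 → within bound.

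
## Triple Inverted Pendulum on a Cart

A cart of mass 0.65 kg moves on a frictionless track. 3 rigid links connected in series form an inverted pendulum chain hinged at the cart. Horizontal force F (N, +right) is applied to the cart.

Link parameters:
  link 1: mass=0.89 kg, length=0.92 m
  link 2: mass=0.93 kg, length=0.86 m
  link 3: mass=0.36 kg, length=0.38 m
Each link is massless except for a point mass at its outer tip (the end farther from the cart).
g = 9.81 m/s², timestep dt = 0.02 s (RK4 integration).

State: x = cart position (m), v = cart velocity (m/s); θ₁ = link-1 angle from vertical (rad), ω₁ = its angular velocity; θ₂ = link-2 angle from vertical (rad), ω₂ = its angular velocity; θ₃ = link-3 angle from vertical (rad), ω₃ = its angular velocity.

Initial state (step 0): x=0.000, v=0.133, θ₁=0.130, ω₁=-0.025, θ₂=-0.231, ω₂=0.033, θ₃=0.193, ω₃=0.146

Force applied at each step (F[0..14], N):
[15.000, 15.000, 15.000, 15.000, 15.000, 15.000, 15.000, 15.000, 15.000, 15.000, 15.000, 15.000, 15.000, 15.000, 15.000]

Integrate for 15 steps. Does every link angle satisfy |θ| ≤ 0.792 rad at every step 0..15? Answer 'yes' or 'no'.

apply F[0]=+15.000 → step 1: x=0.006, v=0.509, θ₁=0.127, ω₁=-0.302, θ₂=-0.233, ω₂=-0.198, θ₃=0.199, ω₃=0.420
apply F[1]=+15.000 → step 2: x=0.020, v=0.890, θ₁=0.118, ω₁=-0.590, θ₂=-0.239, ω₂=-0.423, θ₃=0.210, ω₃=0.694
apply F[2]=+15.000 → step 3: x=0.042, v=1.283, θ₁=0.103, ω₁=-0.899, θ₂=-0.249, ω₂=-0.635, θ₃=0.226, ω₃=0.964
apply F[3]=+15.000 → step 4: x=0.072, v=1.691, θ₁=0.082, ω₁=-1.241, θ₂=-0.264, ω₂=-0.827, θ₃=0.248, ω₃=1.222
apply F[4]=+15.000 → step 5: x=0.110, v=2.119, θ₁=0.053, ω₁=-1.625, θ₂=-0.282, ω₂=-0.989, θ₃=0.275, ω₃=1.455
apply F[5]=+15.000 → step 6: x=0.157, v=2.567, θ₁=0.016, ω₁=-2.056, θ₂=-0.303, ω₂=-1.109, θ₃=0.306, ω₃=1.642
apply F[6]=+15.000 → step 7: x=0.213, v=3.029, θ₁=-0.029, ω₁=-2.535, θ₂=-0.326, ω₂=-1.175, θ₃=0.340, ω₃=1.751
apply F[7]=+15.000 → step 8: x=0.278, v=3.491, θ₁=-0.085, ω₁=-3.050, θ₂=-0.350, ω₂=-1.177, θ₃=0.375, ω₃=1.743
apply F[8]=+15.000 → step 9: x=0.352, v=3.927, θ₁=-0.152, ω₁=-3.570, θ₂=-0.373, ω₂=-1.115, θ₃=0.409, ω₃=1.577
apply F[9]=+15.000 → step 10: x=0.435, v=4.302, θ₁=-0.228, ω₁=-4.050, θ₂=-0.394, ω₂=-1.008, θ₃=0.437, ω₃=1.230
apply F[10]=+15.000 → step 11: x=0.524, v=4.584, θ₁=-0.313, ω₁=-4.442, θ₂=-0.413, ω₂=-0.889, θ₃=0.457, ω₃=0.714
apply F[11]=+15.000 → step 12: x=0.617, v=4.762, θ₁=-0.405, ω₁=-4.720, θ₂=-0.430, ω₂=-0.797, θ₃=0.465, ω₃=0.081
apply F[12]=+15.000 → step 13: x=0.713, v=4.845, θ₁=-0.501, ω₁=-4.889, θ₂=-0.445, ω₂=-0.755, θ₃=0.460, ω₃=-0.602
apply F[13]=+15.000 → step 14: x=0.811, v=4.857, θ₁=-0.600, ω₁=-4.975, θ₂=-0.461, ω₂=-0.772, θ₃=0.441, ω₃=-1.282
apply F[14]=+15.000 → step 15: x=0.907, v=4.820, θ₁=-0.700, ω₁=-5.009, θ₂=-0.477, ω₂=-0.843, θ₃=0.409, ω₃=-1.926
Max |angle| over trajectory = 0.700 rad; bound = 0.792 → within bound.

Answer: yes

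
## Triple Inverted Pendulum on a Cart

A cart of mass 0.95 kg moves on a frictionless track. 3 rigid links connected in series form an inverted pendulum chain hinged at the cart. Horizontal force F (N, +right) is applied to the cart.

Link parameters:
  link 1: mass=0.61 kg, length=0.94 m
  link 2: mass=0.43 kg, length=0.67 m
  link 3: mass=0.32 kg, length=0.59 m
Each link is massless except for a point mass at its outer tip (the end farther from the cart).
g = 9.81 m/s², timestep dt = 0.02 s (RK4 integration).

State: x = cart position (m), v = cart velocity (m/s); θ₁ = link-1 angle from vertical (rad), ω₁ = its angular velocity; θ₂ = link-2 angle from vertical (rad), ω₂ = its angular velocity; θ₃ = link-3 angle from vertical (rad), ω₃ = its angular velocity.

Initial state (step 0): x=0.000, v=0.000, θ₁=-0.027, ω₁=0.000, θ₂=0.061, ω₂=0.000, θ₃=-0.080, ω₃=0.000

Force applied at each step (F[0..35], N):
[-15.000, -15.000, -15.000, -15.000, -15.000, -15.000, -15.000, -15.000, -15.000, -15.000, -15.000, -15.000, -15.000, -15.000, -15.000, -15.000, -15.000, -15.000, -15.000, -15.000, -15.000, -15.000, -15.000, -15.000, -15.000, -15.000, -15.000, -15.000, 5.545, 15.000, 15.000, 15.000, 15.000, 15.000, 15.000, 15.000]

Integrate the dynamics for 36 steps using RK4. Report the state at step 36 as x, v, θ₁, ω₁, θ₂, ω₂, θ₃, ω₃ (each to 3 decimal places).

apply F[0]=-15.000 → step 1: x=-0.003, v=-0.308, θ₁=-0.024, ω₁=0.300, θ₂=0.062, ω₂=0.089, θ₃=-0.081, ω₃=-0.083
apply F[1]=-15.000 → step 2: x=-0.012, v=-0.619, θ₁=-0.015, ω₁=0.605, θ₂=0.065, ω₂=0.173, θ₃=-0.083, ω₃=-0.165
apply F[2]=-15.000 → step 3: x=-0.028, v=-0.932, θ₁=0.000, ω₁=0.919, θ₂=0.069, ω₂=0.249, θ₃=-0.087, ω₃=-0.246
apply F[3]=-15.000 → step 4: x=-0.050, v=-1.250, θ₁=0.022, ω₁=1.247, θ₂=0.074, ω₂=0.312, θ₃=-0.093, ω₃=-0.325
apply F[4]=-15.000 → step 5: x=-0.078, v=-1.573, θ₁=0.050, ω₁=1.590, θ₂=0.081, ω₂=0.359, θ₃=-0.100, ω₃=-0.397
apply F[5]=-15.000 → step 6: x=-0.113, v=-1.900, θ₁=0.086, ω₁=1.947, θ₂=0.089, ω₂=0.388, θ₃=-0.109, ω₃=-0.457
apply F[6]=-15.000 → step 7: x=-0.154, v=-2.226, θ₁=0.128, ω₁=2.316, θ₂=0.097, ω₂=0.400, θ₃=-0.119, ω₃=-0.499
apply F[7]=-15.000 → step 8: x=-0.202, v=-2.547, θ₁=0.178, ω₁=2.686, θ₂=0.105, ω₂=0.401, θ₃=-0.129, ω₃=-0.514
apply F[8]=-15.000 → step 9: x=-0.256, v=-2.855, θ₁=0.236, ω₁=3.046, θ₂=0.113, ω₂=0.403, θ₃=-0.139, ω₃=-0.494
apply F[9]=-15.000 → step 10: x=-0.316, v=-3.141, θ₁=0.300, ω₁=3.379, θ₂=0.121, ω₂=0.421, θ₃=-0.148, ω₃=-0.436
apply F[10]=-15.000 → step 11: x=-0.381, v=-3.398, θ₁=0.370, ω₁=3.672, θ₂=0.130, ω₂=0.472, θ₃=-0.156, ω₃=-0.338
apply F[11]=-15.000 → step 12: x=-0.451, v=-3.621, θ₁=0.446, ω₁=3.919, θ₂=0.140, ω₂=0.571, θ₃=-0.162, ω₃=-0.207
apply F[12]=-15.000 → step 13: x=-0.526, v=-3.810, θ₁=0.527, ω₁=4.118, θ₂=0.153, ω₂=0.725, θ₃=-0.164, ω₃=-0.049
apply F[13]=-15.000 → step 14: x=-0.604, v=-3.966, θ₁=0.611, ω₁=4.272, θ₂=0.169, ω₂=0.936, θ₃=-0.163, ω₃=0.129
apply F[14]=-15.000 → step 15: x=-0.684, v=-4.092, θ₁=0.698, ω₁=4.390, θ₂=0.191, ω₂=1.199, θ₃=-0.159, ω₃=0.320
apply F[15]=-15.000 → step 16: x=-0.767, v=-4.192, θ₁=0.786, ω₁=4.478, θ₂=0.218, ω₂=1.509, θ₃=-0.150, ω₃=0.523
apply F[16]=-15.000 → step 17: x=-0.852, v=-4.267, θ₁=0.877, ω₁=4.542, θ₂=0.251, ω₂=1.858, θ₃=-0.138, ω₃=0.737
apply F[17]=-15.000 → step 18: x=-0.938, v=-4.322, θ₁=0.968, ω₁=4.586, θ₂=0.292, ω₂=2.238, θ₃=-0.121, ω₃=0.967
apply F[18]=-15.000 → step 19: x=-1.024, v=-4.356, θ₁=1.060, ω₁=4.611, θ₂=0.341, ω₂=2.644, θ₃=-0.099, ω₃=1.216
apply F[19]=-15.000 → step 20: x=-1.112, v=-4.373, θ₁=1.152, ω₁=4.620, θ₂=0.398, ω₂=3.068, θ₃=-0.072, ω₃=1.491
apply F[20]=-15.000 → step 21: x=-1.199, v=-4.374, θ₁=1.245, ω₁=4.610, θ₂=0.464, ω₂=3.502, θ₃=-0.039, ω₃=1.801
apply F[21]=-15.000 → step 22: x=-1.287, v=-4.358, θ₁=1.336, ω₁=4.583, θ₂=0.538, ω₂=3.942, θ₃=0.000, ω₃=2.155
apply F[22]=-15.000 → step 23: x=-1.373, v=-4.329, θ₁=1.428, ω₁=4.536, θ₂=0.621, ω₂=4.378, θ₃=0.047, ω₃=2.562
apply F[23]=-15.000 → step 24: x=-1.460, v=-4.285, θ₁=1.518, ω₁=4.469, θ₂=0.713, ω₂=4.804, θ₃=0.103, ω₃=3.035
apply F[24]=-15.000 → step 25: x=-1.545, v=-4.228, θ₁=1.606, ω₁=4.381, θ₂=0.813, ω₂=5.211, θ₃=0.169, ω₃=3.584
apply F[25]=-15.000 → step 26: x=-1.629, v=-4.158, θ₁=1.693, ω₁=4.272, θ₂=0.921, ω₂=5.587, θ₃=0.247, ω₃=4.219
apply F[26]=-15.000 → step 27: x=-1.711, v=-4.074, θ₁=1.777, ω₁=4.143, θ₂=1.037, ω₂=5.921, θ₃=0.339, ω₃=4.949
apply F[27]=-15.000 → step 28: x=-1.792, v=-3.976, θ₁=1.858, ω₁=3.996, θ₂=1.158, ω₂=6.199, θ₃=0.446, ω₃=5.780
apply F[28]=+5.545 → step 29: x=-1.868, v=-3.623, θ₁=1.938, ω₁=4.006, θ₂=1.282, ω₂=6.171, θ₃=0.569, ω₃=6.510
apply F[29]=+15.000 → step 30: x=-1.935, v=-3.133, θ₁=2.020, ω₁=4.125, θ₂=1.403, ω₂=6.005, θ₃=0.706, ω₃=7.200
apply F[30]=+15.000 → step 31: x=-1.993, v=-2.612, θ₁=2.104, ω₁=4.281, θ₂=1.522, ω₂=5.826, θ₃=0.857, ω₃=7.933
apply F[31]=+15.000 → step 32: x=-2.039, v=-2.051, θ₁=2.191, ω₁=4.470, θ₂=1.636, ω₂=5.645, θ₃=1.023, ω₃=8.715
apply F[32]=+15.000 → step 33: x=-2.074, v=-1.443, θ₁=2.283, ω₁=4.685, θ₂=1.748, ω₂=5.489, θ₃=1.206, ω₃=9.546
apply F[33]=+15.000 → step 34: x=-2.097, v=-0.782, θ₁=2.379, ω₁=4.915, θ₂=1.856, ω₂=5.405, θ₃=1.405, ω₃=10.415
apply F[34]=+15.000 → step 35: x=-2.105, v=-0.062, θ₁=2.479, ω₁=5.139, θ₂=1.965, ω₂=5.476, θ₃=1.622, ω₃=11.282
apply F[35]=+15.000 → step 36: x=-2.099, v=0.714, θ₁=2.584, ω₁=5.326, θ₂=2.077, ω₂=5.825, θ₃=1.856, ω₃=12.060

Answer: x=-2.099, v=0.714, θ₁=2.584, ω₁=5.326, θ₂=2.077, ω₂=5.825, θ₃=1.856, ω₃=12.060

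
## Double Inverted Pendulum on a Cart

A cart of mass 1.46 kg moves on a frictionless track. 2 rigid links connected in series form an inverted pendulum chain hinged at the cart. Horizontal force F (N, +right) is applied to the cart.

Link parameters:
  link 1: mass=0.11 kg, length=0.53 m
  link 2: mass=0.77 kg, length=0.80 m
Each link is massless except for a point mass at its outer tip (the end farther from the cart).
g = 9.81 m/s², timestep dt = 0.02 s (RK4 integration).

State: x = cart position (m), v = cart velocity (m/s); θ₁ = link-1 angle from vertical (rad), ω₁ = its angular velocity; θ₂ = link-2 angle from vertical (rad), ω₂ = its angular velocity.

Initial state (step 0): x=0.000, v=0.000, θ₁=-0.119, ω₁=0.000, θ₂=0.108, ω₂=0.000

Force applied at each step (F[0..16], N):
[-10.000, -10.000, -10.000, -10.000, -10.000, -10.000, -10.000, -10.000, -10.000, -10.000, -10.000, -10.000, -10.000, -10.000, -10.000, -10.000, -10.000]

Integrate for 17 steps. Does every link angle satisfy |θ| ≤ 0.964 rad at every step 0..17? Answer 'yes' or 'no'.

Answer: yes

Derivation:
apply F[0]=-10.000 → step 1: x=-0.001, v=-0.126, θ₁=-0.122, ω₁=-0.257, θ₂=0.111, ω₂=0.349
apply F[1]=-10.000 → step 2: x=-0.005, v=-0.252, θ₁=-0.129, ω₁=-0.514, θ₂=0.122, ω₂=0.698
apply F[2]=-10.000 → step 3: x=-0.011, v=-0.378, θ₁=-0.142, ω₁=-0.765, θ₂=0.139, ω₂=1.046
apply F[3]=-10.000 → step 4: x=-0.020, v=-0.505, θ₁=-0.160, ω₁=-1.000, θ₂=0.164, ω₂=1.385
apply F[4]=-10.000 → step 5: x=-0.032, v=-0.632, θ₁=-0.182, ω₁=-1.202, θ₂=0.195, ω₂=1.705
apply F[5]=-10.000 → step 6: x=-0.045, v=-0.761, θ₁=-0.208, ω₁=-1.355, θ₂=0.232, ω₂=1.999
apply F[6]=-10.000 → step 7: x=-0.062, v=-0.890, θ₁=-0.236, ω₁=-1.453, θ₂=0.274, ω₂=2.262
apply F[7]=-10.000 → step 8: x=-0.081, v=-1.020, θ₁=-0.265, ω₁=-1.495, θ₂=0.322, ω₂=2.498
apply F[8]=-10.000 → step 9: x=-0.103, v=-1.151, θ₁=-0.295, ω₁=-1.482, θ₂=0.374, ω₂=2.712
apply F[9]=-10.000 → step 10: x=-0.127, v=-1.282, θ₁=-0.324, ω₁=-1.420, θ₂=0.430, ω₂=2.910
apply F[10]=-10.000 → step 11: x=-0.154, v=-1.414, θ₁=-0.352, ω₁=-1.311, θ₂=0.491, ω₂=3.098
apply F[11]=-10.000 → step 12: x=-0.184, v=-1.546, θ₁=-0.376, ω₁=-1.157, θ₂=0.554, ω₂=3.283
apply F[12]=-10.000 → step 13: x=-0.216, v=-1.678, θ₁=-0.398, ω₁=-0.954, θ₂=0.622, ω₂=3.469
apply F[13]=-10.000 → step 14: x=-0.251, v=-1.810, θ₁=-0.414, ω₁=-0.702, θ₂=0.693, ω₂=3.660
apply F[14]=-10.000 → step 15: x=-0.288, v=-1.941, θ₁=-0.425, ω₁=-0.392, θ₂=0.768, ω₂=3.859
apply F[15]=-10.000 → step 16: x=-0.328, v=-2.073, θ₁=-0.429, ω₁=-0.019, θ₂=0.848, ω₂=4.068
apply F[16]=-10.000 → step 17: x=-0.371, v=-2.204, θ₁=-0.426, ω₁=0.426, θ₂=0.931, ω₂=4.287
Max |angle| over trajectory = 0.931 rad; bound = 0.964 → within bound.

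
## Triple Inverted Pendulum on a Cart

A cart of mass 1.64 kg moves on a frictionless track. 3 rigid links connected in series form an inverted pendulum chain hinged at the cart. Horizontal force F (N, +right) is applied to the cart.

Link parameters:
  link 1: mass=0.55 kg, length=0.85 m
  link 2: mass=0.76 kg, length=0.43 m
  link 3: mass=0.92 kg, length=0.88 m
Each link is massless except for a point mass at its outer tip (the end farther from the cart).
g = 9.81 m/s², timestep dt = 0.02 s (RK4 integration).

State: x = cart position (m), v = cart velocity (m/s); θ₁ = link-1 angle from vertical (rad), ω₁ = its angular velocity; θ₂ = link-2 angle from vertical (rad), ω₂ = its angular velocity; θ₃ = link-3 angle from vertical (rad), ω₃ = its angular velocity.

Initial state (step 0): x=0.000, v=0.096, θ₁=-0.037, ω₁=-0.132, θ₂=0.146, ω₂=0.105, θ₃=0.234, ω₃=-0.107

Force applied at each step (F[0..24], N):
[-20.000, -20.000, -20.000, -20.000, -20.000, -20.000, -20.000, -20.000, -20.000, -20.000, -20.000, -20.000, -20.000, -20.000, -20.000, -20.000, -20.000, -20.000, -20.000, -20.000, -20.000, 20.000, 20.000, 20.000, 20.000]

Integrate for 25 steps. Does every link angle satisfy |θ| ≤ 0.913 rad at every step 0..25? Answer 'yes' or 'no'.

apply F[0]=-20.000 → step 1: x=-0.000, v=-0.138, θ₁=-0.038, ω₁=0.015, θ₂=0.151, ω₂=0.383, θ₃=0.232, ω₃=-0.069
apply F[1]=-20.000 → step 2: x=-0.006, v=-0.373, θ₁=-0.036, ω₁=0.160, θ₂=0.161, ω₂=0.673, θ₃=0.231, ω₃=-0.035
apply F[2]=-20.000 → step 3: x=-0.015, v=-0.609, θ₁=-0.032, ω₁=0.305, θ₂=0.178, ω₂=0.979, θ₃=0.231, ω₃=-0.008
apply F[3]=-20.000 → step 4: x=-0.030, v=-0.846, θ₁=-0.024, ω₁=0.453, θ₂=0.201, ω₂=1.301, θ₃=0.231, ω₃=0.009
apply F[4]=-20.000 → step 5: x=-0.049, v=-1.086, θ₁=-0.014, ω₁=0.608, θ₂=0.230, ω₂=1.636, θ₃=0.231, ω₃=0.015
apply F[5]=-20.000 → step 6: x=-0.073, v=-1.329, θ₁=0.000, ω₁=0.774, θ₂=0.266, ω₂=1.978, θ₃=0.231, ω₃=0.010
apply F[6]=-20.000 → step 7: x=-0.102, v=-1.574, θ₁=0.017, ω₁=0.957, θ₂=0.309, ω₂=2.316, θ₃=0.231, ω₃=-0.005
apply F[7]=-20.000 → step 8: x=-0.136, v=-1.822, θ₁=0.039, ω₁=1.163, θ₂=0.359, ω₂=2.631, θ₃=0.231, ω₃=-0.027
apply F[8]=-20.000 → step 9: x=-0.175, v=-2.071, θ₁=0.064, ω₁=1.398, θ₂=0.414, ω₂=2.906, θ₃=0.230, ω₃=-0.049
apply F[9]=-20.000 → step 10: x=-0.219, v=-2.321, θ₁=0.095, ω₁=1.666, θ₂=0.474, ω₂=3.118, θ₃=0.229, ω₃=-0.067
apply F[10]=-20.000 → step 11: x=-0.268, v=-2.570, θ₁=0.131, ω₁=1.970, θ₂=0.538, ω₂=3.248, θ₃=0.228, ω₃=-0.074
apply F[11]=-20.000 → step 12: x=-0.322, v=-2.816, θ₁=0.174, ω₁=2.309, θ₂=0.604, ω₂=3.279, θ₃=0.226, ω₃=-0.063
apply F[12]=-20.000 → step 13: x=-0.381, v=-3.057, θ₁=0.224, ω₁=2.680, θ₂=0.669, ω₂=3.199, θ₃=0.225, ω₃=-0.031
apply F[13]=-20.000 → step 14: x=-0.444, v=-3.288, θ₁=0.281, ω₁=3.079, θ₂=0.731, ω₂=2.995, θ₃=0.225, ω₃=0.026
apply F[14]=-20.000 → step 15: x=-0.512, v=-3.506, θ₁=0.347, ω₁=3.498, θ₂=0.788, ω₂=2.660, θ₃=0.227, ω₃=0.113
apply F[15]=-20.000 → step 16: x=-0.584, v=-3.703, θ₁=0.421, ω₁=3.931, θ₂=0.836, ω₂=2.188, θ₃=0.230, ω₃=0.235
apply F[16]=-20.000 → step 17: x=-0.660, v=-3.871, θ₁=0.504, ω₁=4.365, θ₂=0.874, ω₂=1.584, θ₃=0.236, ω₃=0.399
apply F[17]=-20.000 → step 18: x=-0.739, v=-3.997, θ₁=0.596, ω₁=4.784, θ₂=0.899, ω₂=0.871, θ₃=0.246, ω₃=0.617
apply F[18]=-20.000 → step 19: x=-0.820, v=-4.069, θ₁=0.695, ω₁=5.160, θ₂=0.909, ω₂=0.106, θ₃=0.261, ω₃=0.898
apply F[19]=-20.000 → step 20: x=-0.901, v=-4.077, θ₁=0.802, ω₁=5.453, θ₂=0.904, ω₂=-0.598, θ₃=0.283, ω₃=1.242
apply F[20]=-20.000 → step 21: x=-0.982, v=-4.022, θ₁=0.913, ω₁=5.623, θ₂=0.886, ω₂=-1.082, θ₃=0.311, ω₃=1.624
apply F[21]=+20.000 → step 22: x=-1.059, v=-3.654, θ₁=1.024, ω₁=5.532, θ₂=0.864, ω₂=-1.157, θ₃=0.345, ω₃=1.768
apply F[22]=+20.000 → step 23: x=-1.128, v=-3.294, θ₁=1.134, ω₁=5.456, θ₂=0.841, ω₂=-1.101, θ₃=0.382, ω₃=1.883
apply F[23]=+20.000 → step 24: x=-1.191, v=-2.942, θ₁=1.242, ω₁=5.407, θ₂=0.820, ω₂=-0.946, θ₃=0.420, ω₃=1.974
apply F[24]=+20.000 → step 25: x=-1.246, v=-2.596, θ₁=1.350, ω₁=5.392, θ₂=0.804, ω₂=-0.710, θ₃=0.461, ω₃=2.043
Max |angle| over trajectory = 1.350 rad; bound = 0.913 → exceeded.

Answer: no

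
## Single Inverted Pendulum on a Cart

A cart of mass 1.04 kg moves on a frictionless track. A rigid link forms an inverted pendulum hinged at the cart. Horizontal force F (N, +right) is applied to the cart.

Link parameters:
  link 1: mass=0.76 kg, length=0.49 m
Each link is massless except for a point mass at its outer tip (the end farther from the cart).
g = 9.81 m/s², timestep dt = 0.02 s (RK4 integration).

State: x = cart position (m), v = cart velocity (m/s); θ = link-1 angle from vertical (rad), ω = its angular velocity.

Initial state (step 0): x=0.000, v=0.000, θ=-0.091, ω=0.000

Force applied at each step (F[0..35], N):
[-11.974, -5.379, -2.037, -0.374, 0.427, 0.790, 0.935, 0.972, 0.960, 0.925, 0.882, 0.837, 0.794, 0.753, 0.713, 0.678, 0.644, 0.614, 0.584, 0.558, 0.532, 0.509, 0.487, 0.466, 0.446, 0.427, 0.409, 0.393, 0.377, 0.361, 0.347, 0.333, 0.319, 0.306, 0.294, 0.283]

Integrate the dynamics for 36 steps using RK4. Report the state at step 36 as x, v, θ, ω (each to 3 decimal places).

apply F[0]=-11.974 → step 1: x=-0.002, v=-0.216, θ=-0.087, ω=0.404
apply F[1]=-5.379 → step 2: x=-0.007, v=-0.308, θ=-0.077, ω=0.557
apply F[2]=-2.037 → step 3: x=-0.014, v=-0.337, θ=-0.066, ω=0.587
apply F[3]=-0.374 → step 4: x=-0.021, v=-0.335, θ=-0.054, ω=0.560
apply F[4]=+0.427 → step 5: x=-0.027, v=-0.320, θ=-0.044, ω=0.510
apply F[5]=+0.790 → step 6: x=-0.033, v=-0.300, θ=-0.034, ω=0.452
apply F[6]=+0.935 → step 7: x=-0.039, v=-0.277, θ=-0.026, ω=0.395
apply F[7]=+0.972 → step 8: x=-0.044, v=-0.256, θ=-0.018, ω=0.341
apply F[8]=+0.960 → step 9: x=-0.049, v=-0.235, θ=-0.012, ω=0.293
apply F[9]=+0.925 → step 10: x=-0.054, v=-0.216, θ=-0.007, ω=0.251
apply F[10]=+0.882 → step 11: x=-0.058, v=-0.198, θ=-0.002, ω=0.213
apply F[11]=+0.837 → step 12: x=-0.062, v=-0.182, θ=0.002, ω=0.180
apply F[12]=+0.794 → step 13: x=-0.065, v=-0.167, θ=0.005, ω=0.152
apply F[13]=+0.753 → step 14: x=-0.068, v=-0.154, θ=0.008, ω=0.127
apply F[14]=+0.713 → step 15: x=-0.071, v=-0.141, θ=0.010, ω=0.105
apply F[15]=+0.678 → step 16: x=-0.074, v=-0.130, θ=0.012, ω=0.086
apply F[16]=+0.644 → step 17: x=-0.077, v=-0.120, θ=0.014, ω=0.070
apply F[17]=+0.614 → step 18: x=-0.079, v=-0.110, θ=0.015, ω=0.056
apply F[18]=+0.584 → step 19: x=-0.081, v=-0.101, θ=0.016, ω=0.044
apply F[19]=+0.558 → step 20: x=-0.083, v=-0.092, θ=0.017, ω=0.033
apply F[20]=+0.532 → step 21: x=-0.085, v=-0.085, θ=0.017, ω=0.024
apply F[21]=+0.509 → step 22: x=-0.086, v=-0.077, θ=0.018, ω=0.017
apply F[22]=+0.487 → step 23: x=-0.088, v=-0.071, θ=0.018, ω=0.010
apply F[23]=+0.466 → step 24: x=-0.089, v=-0.064, θ=0.018, ω=0.004
apply F[24]=+0.446 → step 25: x=-0.090, v=-0.058, θ=0.018, ω=-0.000
apply F[25]=+0.427 → step 26: x=-0.092, v=-0.053, θ=0.018, ω=-0.005
apply F[26]=+0.409 → step 27: x=-0.093, v=-0.047, θ=0.018, ω=-0.008
apply F[27]=+0.393 → step 28: x=-0.093, v=-0.042, θ=0.018, ω=-0.011
apply F[28]=+0.377 → step 29: x=-0.094, v=-0.038, θ=0.018, ω=-0.013
apply F[29]=+0.361 → step 30: x=-0.095, v=-0.033, θ=0.017, ω=-0.015
apply F[30]=+0.347 → step 31: x=-0.096, v=-0.029, θ=0.017, ω=-0.017
apply F[31]=+0.333 → step 32: x=-0.096, v=-0.025, θ=0.017, ω=-0.018
apply F[32]=+0.319 → step 33: x=-0.097, v=-0.021, θ=0.016, ω=-0.020
apply F[33]=+0.306 → step 34: x=-0.097, v=-0.018, θ=0.016, ω=-0.020
apply F[34]=+0.294 → step 35: x=-0.097, v=-0.014, θ=0.016, ω=-0.021
apply F[35]=+0.283 → step 36: x=-0.098, v=-0.011, θ=0.015, ω=-0.022

Answer: x=-0.098, v=-0.011, θ=0.015, ω=-0.022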